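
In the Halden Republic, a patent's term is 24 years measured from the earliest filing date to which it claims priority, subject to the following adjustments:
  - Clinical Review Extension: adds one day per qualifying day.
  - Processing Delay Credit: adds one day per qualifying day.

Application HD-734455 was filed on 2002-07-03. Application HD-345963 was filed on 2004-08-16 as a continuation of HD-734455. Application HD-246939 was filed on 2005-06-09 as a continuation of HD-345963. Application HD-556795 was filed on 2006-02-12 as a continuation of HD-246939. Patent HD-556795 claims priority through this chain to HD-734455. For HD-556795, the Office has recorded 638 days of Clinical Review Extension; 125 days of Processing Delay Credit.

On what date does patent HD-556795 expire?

Earliest priority filing: 3 July 2002.
Base term: 3 July 2002 + 24 years → 3 July 2026.
Clinical Review Extension: +638 days → 1 April 2028.
Processing Delay Credit: +125 days → 4 August 2028.

2028-08-04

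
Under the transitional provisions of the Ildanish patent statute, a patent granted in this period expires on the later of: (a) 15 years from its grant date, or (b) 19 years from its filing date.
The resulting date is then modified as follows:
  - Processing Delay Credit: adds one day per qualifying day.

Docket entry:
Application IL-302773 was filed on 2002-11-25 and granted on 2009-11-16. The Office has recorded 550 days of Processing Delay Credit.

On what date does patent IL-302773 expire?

(a) grant + 15 years → 16 November 2024.
(b) filing + 19 years → 25 November 2021.
Later of the two: 16 November 2024.
Processing Delay Credit: +550 days → 20 May 2026.

2026-05-20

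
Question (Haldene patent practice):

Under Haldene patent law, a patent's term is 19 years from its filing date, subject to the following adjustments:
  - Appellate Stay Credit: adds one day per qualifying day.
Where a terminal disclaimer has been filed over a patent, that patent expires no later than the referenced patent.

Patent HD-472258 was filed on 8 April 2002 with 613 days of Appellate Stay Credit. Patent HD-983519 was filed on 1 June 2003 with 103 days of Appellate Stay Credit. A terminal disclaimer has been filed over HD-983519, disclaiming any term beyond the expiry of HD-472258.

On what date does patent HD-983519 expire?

Natural term of HD-983519:
  Base: filing + 19 years → 1 June 2022.
  Appellate Stay Credit: +103 days → 12 September 2022.
Expiry of referenced patent HD-472258:
  Base: filing + 19 years → 8 April 2021.
  Appellate Stay Credit: +613 days → 12 December 2022.
Terminal disclaimer: HD-983519 expires on the earlier of 12 September 2022 and 12 December 2022.

2022-09-12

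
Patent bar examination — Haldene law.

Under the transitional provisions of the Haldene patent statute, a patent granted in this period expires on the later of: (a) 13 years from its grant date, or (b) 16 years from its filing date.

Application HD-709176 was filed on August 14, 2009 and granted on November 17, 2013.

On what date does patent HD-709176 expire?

2026-11-17

(a) grant + 13 years → 17 November 2026.
(b) filing + 16 years → 14 August 2025.
Later of the two: 17 November 2026.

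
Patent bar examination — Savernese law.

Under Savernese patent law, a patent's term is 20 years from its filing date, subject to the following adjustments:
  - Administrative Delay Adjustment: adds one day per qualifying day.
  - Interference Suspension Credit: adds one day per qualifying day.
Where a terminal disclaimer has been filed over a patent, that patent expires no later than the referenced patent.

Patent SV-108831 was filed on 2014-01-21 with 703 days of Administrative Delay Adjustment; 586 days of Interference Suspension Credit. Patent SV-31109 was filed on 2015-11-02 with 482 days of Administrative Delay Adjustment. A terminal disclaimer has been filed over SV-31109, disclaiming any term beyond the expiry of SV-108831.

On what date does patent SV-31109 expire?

Natural term of SV-31109:
  Base: filing + 20 years → 2 November 2035.
  Administrative Delay Adjustment: +482 days → 26 February 2037.
Expiry of referenced patent SV-108831:
  Base: filing + 20 years → 21 January 2034.
  Administrative Delay Adjustment: +703 days → 25 December 2035.
  Interference Suspension Credit: +586 days → 2 August 2037.
Terminal disclaimer: SV-31109 expires on the earlier of 26 February 2037 and 2 August 2037.

2037-02-26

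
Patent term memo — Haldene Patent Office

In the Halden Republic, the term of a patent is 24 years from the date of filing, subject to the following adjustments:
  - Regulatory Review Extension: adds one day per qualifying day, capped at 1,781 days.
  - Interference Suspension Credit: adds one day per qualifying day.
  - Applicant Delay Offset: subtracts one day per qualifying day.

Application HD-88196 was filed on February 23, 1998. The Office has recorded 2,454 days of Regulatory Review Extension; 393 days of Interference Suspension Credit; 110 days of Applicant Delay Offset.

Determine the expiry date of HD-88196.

Base term: filing date + 24 years → 23 February 2022.
Regulatory Review Extension: 2454 days claimed exceeds the 1781-day cap, so +1781 days → 9 January 2027.
Interference Suspension Credit: +393 days → 6 February 2028.
Applicant Delay Offset: −110 days → 19 October 2027.

October 19, 2027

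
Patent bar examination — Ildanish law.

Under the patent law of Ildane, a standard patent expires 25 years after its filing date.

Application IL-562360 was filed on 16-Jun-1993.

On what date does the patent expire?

Filing date + 25 years → 16 June 2018.

2018-06-16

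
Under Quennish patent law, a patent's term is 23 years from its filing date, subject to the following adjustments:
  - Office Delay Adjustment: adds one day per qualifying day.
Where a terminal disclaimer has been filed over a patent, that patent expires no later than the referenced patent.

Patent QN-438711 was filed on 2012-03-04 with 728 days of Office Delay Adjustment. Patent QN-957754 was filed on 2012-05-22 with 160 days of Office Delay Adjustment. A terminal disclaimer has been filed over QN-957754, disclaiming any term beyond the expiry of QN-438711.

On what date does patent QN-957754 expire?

October 29, 2035

Natural term of QN-957754:
  Base: filing + 23 years → 22 May 2035.
  Office Delay Adjustment: +160 days → 29 October 2035.
Expiry of referenced patent QN-438711:
  Base: filing + 23 years → 4 March 2035.
  Office Delay Adjustment: +728 days → 1 March 2037.
Terminal disclaimer: QN-957754 expires on the earlier of 29 October 2035 and 1 March 2037.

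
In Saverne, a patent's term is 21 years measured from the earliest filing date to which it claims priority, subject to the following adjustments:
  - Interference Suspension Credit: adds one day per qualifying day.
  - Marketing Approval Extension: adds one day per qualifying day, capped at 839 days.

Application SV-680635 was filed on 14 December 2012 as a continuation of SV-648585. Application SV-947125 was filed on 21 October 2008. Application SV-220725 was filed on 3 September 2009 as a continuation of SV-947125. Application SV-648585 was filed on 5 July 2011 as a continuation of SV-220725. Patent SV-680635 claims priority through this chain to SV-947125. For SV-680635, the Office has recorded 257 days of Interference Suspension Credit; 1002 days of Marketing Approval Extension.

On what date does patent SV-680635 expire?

Earliest priority filing: 21 October 2008.
Base term: 21 October 2008 + 21 years → 21 October 2029.
Interference Suspension Credit: +257 days → 5 July 2030.
Marketing Approval Extension: 1002 days claimed exceeds the 839-day cap, so +839 days → 21 October 2032.

October 21, 2032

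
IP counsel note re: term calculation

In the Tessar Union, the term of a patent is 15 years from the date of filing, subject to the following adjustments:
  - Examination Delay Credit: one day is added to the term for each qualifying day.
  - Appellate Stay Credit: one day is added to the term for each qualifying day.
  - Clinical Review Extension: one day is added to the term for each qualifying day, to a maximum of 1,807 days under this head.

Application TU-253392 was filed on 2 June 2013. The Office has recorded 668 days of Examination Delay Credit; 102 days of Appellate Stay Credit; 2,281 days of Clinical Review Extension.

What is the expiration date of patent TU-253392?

Base term: filing date + 15 years → 2 June 2028.
Examination Delay Credit: +668 days → 1 April 2030.
Appellate Stay Credit: +102 days → 12 July 2030.
Clinical Review Extension: 2281 days claimed exceeds the 1807-day cap, so +1807 days → 23 June 2035.

June 23, 2035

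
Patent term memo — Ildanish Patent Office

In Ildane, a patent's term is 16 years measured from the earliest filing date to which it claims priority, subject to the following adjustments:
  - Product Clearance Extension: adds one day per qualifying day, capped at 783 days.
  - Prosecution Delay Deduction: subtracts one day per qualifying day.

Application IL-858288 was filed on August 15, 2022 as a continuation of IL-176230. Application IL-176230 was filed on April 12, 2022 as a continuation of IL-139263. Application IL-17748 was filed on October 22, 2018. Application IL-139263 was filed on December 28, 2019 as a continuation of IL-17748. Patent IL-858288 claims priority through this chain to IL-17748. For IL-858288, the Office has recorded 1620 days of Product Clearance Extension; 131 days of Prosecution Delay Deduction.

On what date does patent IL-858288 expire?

August 4, 2036

Earliest priority filing: 22 October 2018.
Base term: 22 October 2018 + 16 years → 22 October 2034.
Product Clearance Extension: 1620 days claimed exceeds the 783-day cap, so +783 days → 13 December 2036.
Prosecution Delay Deduction: −131 days → 4 August 2036.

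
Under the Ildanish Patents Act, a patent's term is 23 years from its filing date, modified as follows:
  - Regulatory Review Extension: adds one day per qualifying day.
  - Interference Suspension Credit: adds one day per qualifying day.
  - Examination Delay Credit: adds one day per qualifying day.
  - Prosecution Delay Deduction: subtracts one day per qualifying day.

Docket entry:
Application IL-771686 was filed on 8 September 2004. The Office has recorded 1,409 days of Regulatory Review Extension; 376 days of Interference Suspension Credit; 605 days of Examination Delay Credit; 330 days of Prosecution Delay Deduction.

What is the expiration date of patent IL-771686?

Base term: filing date + 23 years → 8 September 2027.
Regulatory Review Extension: +1409 days → 18 July 2031.
Interference Suspension Credit: +376 days → 28 July 2032.
Examination Delay Credit: +605 days → 25 March 2034.
Prosecution Delay Deduction: −330 days → 29 April 2033.

April 29, 2033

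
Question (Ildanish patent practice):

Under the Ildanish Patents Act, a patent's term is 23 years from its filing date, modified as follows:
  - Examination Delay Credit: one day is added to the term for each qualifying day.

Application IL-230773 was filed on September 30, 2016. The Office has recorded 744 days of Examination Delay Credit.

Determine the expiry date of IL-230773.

2041-10-13

Base term: filing date + 23 years → 30 September 2039.
Examination Delay Credit: +744 days → 13 October 2041.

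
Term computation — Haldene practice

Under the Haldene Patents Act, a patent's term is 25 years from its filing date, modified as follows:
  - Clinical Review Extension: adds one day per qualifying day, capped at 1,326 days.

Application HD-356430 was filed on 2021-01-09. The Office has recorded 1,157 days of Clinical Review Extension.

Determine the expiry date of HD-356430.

2049-03-11

Base term: filing date + 25 years → 9 January 2046.
Clinical Review Extension: 1157 days (within the 1326-day cap) → +1157 days → 11 March 2049.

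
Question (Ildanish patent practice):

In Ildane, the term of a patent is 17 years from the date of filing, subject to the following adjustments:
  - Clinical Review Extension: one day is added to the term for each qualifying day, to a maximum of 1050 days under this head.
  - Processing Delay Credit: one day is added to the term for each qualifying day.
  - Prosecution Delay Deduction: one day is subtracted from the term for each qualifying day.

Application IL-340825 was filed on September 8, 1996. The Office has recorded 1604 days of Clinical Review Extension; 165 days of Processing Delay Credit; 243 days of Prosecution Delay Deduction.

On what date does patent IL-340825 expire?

Base term: filing date + 17 years → 8 September 2013.
Clinical Review Extension: 1604 days claimed exceeds the 1050-day cap, so +1050 days → 24 July 2016.
Processing Delay Credit: +165 days → 5 January 2017.
Prosecution Delay Deduction: −243 days → 7 May 2016.

May 7, 2016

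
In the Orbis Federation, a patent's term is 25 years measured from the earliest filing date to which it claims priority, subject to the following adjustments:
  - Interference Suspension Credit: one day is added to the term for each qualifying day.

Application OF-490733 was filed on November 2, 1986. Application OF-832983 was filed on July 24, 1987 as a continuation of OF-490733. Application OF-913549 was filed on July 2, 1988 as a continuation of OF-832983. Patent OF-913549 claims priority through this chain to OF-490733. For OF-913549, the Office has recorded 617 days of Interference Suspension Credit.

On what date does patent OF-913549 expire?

July 11, 2013

Earliest priority filing: 2 November 1986.
Base term: 2 November 1986 + 25 years → 2 November 2011.
Interference Suspension Credit: +617 days → 11 July 2013.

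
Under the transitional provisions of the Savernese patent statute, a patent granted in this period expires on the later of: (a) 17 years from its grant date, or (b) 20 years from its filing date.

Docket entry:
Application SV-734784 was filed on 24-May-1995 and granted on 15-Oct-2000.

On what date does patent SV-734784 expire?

October 15, 2017

(a) grant + 17 years → 15 October 2017.
(b) filing + 20 years → 24 May 2015.
Later of the two: 15 October 2017.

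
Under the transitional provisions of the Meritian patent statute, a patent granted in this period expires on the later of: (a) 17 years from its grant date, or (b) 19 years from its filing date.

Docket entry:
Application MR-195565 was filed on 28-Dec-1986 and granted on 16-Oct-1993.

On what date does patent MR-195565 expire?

(a) grant + 17 years → 16 October 2010.
(b) filing + 19 years → 28 December 2005.
Later of the two: 16 October 2010.

October 16, 2010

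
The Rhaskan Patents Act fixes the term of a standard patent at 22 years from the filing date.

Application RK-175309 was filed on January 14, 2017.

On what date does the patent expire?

2039-01-14

Filing date + 22 years → 14 January 2039.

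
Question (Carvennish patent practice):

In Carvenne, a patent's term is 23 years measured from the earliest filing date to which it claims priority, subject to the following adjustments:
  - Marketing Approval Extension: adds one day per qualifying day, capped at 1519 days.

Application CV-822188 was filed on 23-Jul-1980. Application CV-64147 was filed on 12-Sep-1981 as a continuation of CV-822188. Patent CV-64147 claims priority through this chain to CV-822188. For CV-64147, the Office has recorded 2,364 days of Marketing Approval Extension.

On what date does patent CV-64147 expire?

September 19, 2007

Earliest priority filing: 23 July 1980.
Base term: 23 July 1980 + 23 years → 23 July 2003.
Marketing Approval Extension: 2364 days claimed exceeds the 1519-day cap, so +1519 days → 19 September 2007.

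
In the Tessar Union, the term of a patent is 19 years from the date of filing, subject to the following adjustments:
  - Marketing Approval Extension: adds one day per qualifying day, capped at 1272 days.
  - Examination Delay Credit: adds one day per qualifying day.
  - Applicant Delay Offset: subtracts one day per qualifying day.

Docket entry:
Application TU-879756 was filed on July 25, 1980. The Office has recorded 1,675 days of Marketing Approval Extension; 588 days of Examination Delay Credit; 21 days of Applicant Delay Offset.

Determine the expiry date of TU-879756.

August 6, 2004

Base term: filing date + 19 years → 25 July 1999.
Marketing Approval Extension: 1675 days claimed exceeds the 1272-day cap, so +1272 days → 17 January 2003.
Examination Delay Credit: +588 days → 27 August 2004.
Applicant Delay Offset: −21 days → 6 August 2004.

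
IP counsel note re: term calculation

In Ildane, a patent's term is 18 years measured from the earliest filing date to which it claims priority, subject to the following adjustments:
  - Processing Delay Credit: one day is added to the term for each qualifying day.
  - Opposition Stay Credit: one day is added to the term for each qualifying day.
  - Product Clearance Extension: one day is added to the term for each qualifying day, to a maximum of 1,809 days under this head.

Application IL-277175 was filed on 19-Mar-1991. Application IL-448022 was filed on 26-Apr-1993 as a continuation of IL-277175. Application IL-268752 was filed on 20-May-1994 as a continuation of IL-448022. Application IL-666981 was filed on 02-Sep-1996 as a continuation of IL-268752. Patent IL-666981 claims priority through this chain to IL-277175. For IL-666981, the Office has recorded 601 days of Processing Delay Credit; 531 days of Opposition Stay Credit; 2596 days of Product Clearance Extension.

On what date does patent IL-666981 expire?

Earliest priority filing: 19 March 1991.
Base term: 19 March 1991 + 18 years → 19 March 2009.
Processing Delay Credit: +601 days → 10 November 2010.
Opposition Stay Credit: +531 days → 24 April 2012.
Product Clearance Extension: 2596 days claimed exceeds the 1809-day cap, so +1809 days → 7 April 2017.

2017-04-07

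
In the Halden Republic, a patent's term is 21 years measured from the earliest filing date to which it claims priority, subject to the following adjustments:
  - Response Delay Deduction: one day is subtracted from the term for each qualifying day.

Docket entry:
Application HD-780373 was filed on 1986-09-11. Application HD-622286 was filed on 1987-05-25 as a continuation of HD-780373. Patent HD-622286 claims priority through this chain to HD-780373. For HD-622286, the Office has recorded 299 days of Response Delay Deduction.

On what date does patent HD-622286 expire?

2006-11-16

Earliest priority filing: 11 September 1986.
Base term: 11 September 1986 + 21 years → 11 September 2007.
Response Delay Deduction: −299 days → 16 November 2006.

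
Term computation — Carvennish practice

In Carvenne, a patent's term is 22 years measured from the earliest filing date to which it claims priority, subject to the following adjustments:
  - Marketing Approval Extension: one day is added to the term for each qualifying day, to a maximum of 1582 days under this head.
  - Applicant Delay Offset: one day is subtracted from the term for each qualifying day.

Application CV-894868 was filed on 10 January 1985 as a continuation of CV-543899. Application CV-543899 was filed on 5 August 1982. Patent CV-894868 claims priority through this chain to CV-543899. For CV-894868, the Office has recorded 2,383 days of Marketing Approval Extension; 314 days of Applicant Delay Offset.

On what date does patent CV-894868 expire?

January 25, 2008

Earliest priority filing: 5 August 1982.
Base term: 5 August 1982 + 22 years → 5 August 2004.
Marketing Approval Extension: 2383 days claimed exceeds the 1582-day cap, so +1582 days → 4 December 2008.
Applicant Delay Offset: −314 days → 25 January 2008.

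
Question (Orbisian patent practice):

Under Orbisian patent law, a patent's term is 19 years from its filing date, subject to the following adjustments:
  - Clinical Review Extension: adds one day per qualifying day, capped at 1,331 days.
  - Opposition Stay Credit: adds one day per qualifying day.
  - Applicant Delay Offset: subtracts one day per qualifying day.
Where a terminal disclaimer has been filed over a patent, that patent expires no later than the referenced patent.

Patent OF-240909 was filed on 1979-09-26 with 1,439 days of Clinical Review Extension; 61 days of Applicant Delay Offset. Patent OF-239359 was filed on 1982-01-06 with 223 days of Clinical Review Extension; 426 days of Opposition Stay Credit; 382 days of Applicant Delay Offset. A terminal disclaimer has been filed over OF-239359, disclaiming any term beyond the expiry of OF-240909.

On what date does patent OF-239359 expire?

September 30, 2001

Natural term of OF-239359:
  Base: filing + 19 years → 6 January 2001.
  Clinical Review Extension: 223 days (within the 1331-day cap) → +223 days → 17 August 2001.
  Opposition Stay Credit: +426 days → 17 October 2002.
  Applicant Delay Offset: −382 days → 30 September 2001.
Expiry of referenced patent OF-240909:
  Base: filing + 19 years → 26 September 1998.
  Clinical Review Extension: 1439 days claimed exceeds the 1331-day cap, so +1331 days → 19 May 2002.
  Applicant Delay Offset: −61 days → 19 March 2002.
Terminal disclaimer: OF-239359 expires on the earlier of 30 September 2001 and 19 March 2002.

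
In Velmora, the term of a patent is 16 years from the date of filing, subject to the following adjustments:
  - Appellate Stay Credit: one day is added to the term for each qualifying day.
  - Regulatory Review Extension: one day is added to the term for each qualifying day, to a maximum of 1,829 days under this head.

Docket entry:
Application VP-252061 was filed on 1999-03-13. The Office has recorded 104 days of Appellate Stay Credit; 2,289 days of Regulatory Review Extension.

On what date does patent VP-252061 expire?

June 27, 2020

Base term: filing date + 16 years → 13 March 2015.
Appellate Stay Credit: +104 days → 25 June 2015.
Regulatory Review Extension: 2289 days claimed exceeds the 1829-day cap, so +1829 days → 27 June 2020.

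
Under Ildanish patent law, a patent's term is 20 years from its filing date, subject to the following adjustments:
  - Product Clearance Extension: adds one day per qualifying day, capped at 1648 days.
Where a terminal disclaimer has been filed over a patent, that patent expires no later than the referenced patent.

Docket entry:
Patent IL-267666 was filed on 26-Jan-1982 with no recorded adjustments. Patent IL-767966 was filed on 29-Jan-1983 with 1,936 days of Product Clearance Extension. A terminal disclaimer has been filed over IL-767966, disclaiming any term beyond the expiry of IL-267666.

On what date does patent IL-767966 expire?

Natural term of IL-767966:
  Base: filing + 20 years → 29 January 2003.
  Product Clearance Extension: 1936 days claimed exceeds the 1648-day cap, so +1648 days → 4 August 2007.
Expiry of referenced patent IL-267666:
  Base: filing + 20 years → 26 January 2002.
Terminal disclaimer: IL-767966 expires on the earlier of 4 August 2007 and 26 January 2002.

2002-01-26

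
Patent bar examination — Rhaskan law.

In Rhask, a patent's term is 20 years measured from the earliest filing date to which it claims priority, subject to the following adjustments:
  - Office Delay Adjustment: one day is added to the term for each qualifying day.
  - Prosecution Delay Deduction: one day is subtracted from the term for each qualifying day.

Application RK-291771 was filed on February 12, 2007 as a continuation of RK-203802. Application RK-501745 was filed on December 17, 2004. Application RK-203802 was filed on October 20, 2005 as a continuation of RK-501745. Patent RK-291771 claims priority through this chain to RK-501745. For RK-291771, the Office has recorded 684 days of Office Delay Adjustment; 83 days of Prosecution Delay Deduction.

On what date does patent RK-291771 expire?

Earliest priority filing: 17 December 2004.
Base term: 17 December 2004 + 20 years → 17 December 2024.
Office Delay Adjustment: +684 days → 1 November 2026.
Prosecution Delay Deduction: −83 days → 10 August 2026.

August 10, 2026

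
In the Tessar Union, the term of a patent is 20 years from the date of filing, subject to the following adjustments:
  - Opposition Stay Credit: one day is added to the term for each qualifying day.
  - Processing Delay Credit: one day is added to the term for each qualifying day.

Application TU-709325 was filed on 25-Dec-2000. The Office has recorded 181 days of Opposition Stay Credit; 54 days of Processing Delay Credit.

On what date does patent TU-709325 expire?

2021-08-17

Base term: filing date + 20 years → 25 December 2020.
Opposition Stay Credit: +181 days → 24 June 2021.
Processing Delay Credit: +54 days → 17 August 2021.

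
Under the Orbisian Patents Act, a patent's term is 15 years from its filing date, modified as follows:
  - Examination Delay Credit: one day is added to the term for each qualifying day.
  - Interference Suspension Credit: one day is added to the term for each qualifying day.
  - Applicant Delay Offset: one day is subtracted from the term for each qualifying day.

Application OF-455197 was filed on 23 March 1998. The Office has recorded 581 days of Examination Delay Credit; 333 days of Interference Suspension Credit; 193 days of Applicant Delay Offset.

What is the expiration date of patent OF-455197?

Base term: filing date + 15 years → 23 March 2013.
Examination Delay Credit: +581 days → 25 October 2014.
Interference Suspension Credit: +333 days → 23 September 2015.
Applicant Delay Offset: −193 days → 14 March 2015.

2015-03-14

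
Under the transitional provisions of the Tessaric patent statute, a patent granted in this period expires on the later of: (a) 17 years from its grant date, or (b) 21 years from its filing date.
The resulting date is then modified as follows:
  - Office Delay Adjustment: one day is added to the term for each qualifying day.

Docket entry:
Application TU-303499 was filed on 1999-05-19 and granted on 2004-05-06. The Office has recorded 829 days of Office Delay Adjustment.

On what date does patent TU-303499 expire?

(a) grant + 17 years → 6 May 2021.
(b) filing + 21 years → 19 May 2020.
Later of the two: 6 May 2021.
Office Delay Adjustment: +829 days → 13 August 2023.

August 13, 2023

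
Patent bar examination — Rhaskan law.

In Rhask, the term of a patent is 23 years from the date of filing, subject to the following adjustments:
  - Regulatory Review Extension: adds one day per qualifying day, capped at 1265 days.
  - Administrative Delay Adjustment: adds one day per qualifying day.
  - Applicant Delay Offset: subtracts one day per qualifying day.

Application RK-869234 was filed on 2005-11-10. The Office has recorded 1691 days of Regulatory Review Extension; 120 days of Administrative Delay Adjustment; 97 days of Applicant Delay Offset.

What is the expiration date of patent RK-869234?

Base term: filing date + 23 years → 10 November 2028.
Regulatory Review Extension: 1691 days claimed exceeds the 1265-day cap, so +1265 days → 28 April 2032.
Administrative Delay Adjustment: +120 days → 26 August 2032.
Applicant Delay Offset: −97 days → 21 May 2032.

May 21, 2032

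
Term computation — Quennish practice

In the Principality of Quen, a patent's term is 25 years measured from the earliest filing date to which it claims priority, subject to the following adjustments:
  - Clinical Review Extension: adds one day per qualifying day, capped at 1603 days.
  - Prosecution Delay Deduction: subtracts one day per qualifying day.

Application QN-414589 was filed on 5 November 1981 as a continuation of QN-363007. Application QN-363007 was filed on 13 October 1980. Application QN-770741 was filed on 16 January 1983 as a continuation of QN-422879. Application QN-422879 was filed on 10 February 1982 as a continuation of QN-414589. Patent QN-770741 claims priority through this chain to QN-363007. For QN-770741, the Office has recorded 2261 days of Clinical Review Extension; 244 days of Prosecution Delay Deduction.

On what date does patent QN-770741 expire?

July 3, 2009

Earliest priority filing: 13 October 1980.
Base term: 13 October 1980 + 25 years → 13 October 2005.
Clinical Review Extension: 2261 days claimed exceeds the 1603-day cap, so +1603 days → 4 March 2010.
Prosecution Delay Deduction: −244 days → 3 July 2009.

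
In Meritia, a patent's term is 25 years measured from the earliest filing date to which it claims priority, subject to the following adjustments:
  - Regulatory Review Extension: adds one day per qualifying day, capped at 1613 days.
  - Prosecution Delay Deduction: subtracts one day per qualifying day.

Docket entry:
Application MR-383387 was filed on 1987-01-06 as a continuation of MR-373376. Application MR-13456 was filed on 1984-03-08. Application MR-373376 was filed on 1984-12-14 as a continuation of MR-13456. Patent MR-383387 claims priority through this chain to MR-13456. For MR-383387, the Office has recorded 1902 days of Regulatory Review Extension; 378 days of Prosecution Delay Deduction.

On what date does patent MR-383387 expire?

July 25, 2012

Earliest priority filing: 8 March 1984.
Base term: 8 March 1984 + 25 years → 8 March 2009.
Regulatory Review Extension: 1902 days claimed exceeds the 1613-day cap, so +1613 days → 7 August 2013.
Prosecution Delay Deduction: −378 days → 25 July 2012.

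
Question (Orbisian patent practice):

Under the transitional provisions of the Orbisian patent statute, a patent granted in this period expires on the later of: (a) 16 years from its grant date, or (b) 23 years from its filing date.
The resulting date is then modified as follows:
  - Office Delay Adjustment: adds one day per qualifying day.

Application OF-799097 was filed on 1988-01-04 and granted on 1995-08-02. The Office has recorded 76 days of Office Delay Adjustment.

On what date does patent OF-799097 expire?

(a) grant + 16 years → 2 August 2011.
(b) filing + 23 years → 4 January 2011.
Later of the two: 2 August 2011.
Office Delay Adjustment: +76 days → 17 October 2011.

2011-10-17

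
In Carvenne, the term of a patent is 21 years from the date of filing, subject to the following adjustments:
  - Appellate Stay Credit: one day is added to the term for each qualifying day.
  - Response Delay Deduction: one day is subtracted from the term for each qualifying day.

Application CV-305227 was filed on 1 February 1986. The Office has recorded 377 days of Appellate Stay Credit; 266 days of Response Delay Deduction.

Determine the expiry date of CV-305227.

May 23, 2007

Base term: filing date + 21 years → 1 February 2007.
Appellate Stay Credit: +377 days → 13 February 2008.
Response Delay Deduction: −266 days → 23 May 2007.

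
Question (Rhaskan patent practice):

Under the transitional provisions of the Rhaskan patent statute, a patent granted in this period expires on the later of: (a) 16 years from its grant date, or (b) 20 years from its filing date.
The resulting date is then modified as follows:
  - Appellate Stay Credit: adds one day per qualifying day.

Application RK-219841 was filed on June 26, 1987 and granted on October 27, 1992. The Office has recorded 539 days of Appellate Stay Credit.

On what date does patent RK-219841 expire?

(a) grant + 16 years → 27 October 2008.
(b) filing + 20 years → 26 June 2007.
Later of the two: 27 October 2008.
Appellate Stay Credit: +539 days → 19 April 2010.

2010-04-19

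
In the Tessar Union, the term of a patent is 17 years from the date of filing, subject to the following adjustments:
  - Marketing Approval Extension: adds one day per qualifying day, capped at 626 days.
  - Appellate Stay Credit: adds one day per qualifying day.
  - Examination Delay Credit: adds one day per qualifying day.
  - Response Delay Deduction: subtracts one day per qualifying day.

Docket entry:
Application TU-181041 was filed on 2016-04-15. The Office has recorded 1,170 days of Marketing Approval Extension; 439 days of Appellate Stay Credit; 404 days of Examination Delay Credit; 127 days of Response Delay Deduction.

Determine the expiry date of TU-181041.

2036-12-17

Base term: filing date + 17 years → 15 April 2033.
Marketing Approval Extension: 1170 days claimed exceeds the 626-day cap, so +626 days → 1 January 2035.
Appellate Stay Credit: +439 days → 15 March 2036.
Examination Delay Credit: +404 days → 23 April 2037.
Response Delay Deduction: −127 days → 17 December 2036.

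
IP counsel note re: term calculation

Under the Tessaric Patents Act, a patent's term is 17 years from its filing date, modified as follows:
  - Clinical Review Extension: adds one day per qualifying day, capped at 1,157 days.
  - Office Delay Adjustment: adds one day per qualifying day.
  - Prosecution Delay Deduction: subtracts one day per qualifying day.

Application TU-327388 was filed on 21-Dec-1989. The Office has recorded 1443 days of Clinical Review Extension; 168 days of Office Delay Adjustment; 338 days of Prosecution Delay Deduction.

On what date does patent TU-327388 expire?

Base term: filing date + 17 years → 21 December 2006.
Clinical Review Extension: 1443 days claimed exceeds the 1157-day cap, so +1157 days → 20 February 2010.
Office Delay Adjustment: +168 days → 7 August 2010.
Prosecution Delay Deduction: −338 days → 3 September 2009.

2009-09-03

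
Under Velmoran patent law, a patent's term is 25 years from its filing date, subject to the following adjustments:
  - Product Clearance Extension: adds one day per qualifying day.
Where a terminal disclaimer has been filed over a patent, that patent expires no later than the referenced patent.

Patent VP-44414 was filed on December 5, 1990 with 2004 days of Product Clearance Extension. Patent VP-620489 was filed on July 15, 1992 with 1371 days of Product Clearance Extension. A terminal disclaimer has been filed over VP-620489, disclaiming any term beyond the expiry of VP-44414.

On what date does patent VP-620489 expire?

April 16, 2021

Natural term of VP-620489:
  Base: filing + 25 years → 15 July 2017.
  Product Clearance Extension: +1371 days → 16 April 2021.
Expiry of referenced patent VP-44414:
  Base: filing + 25 years → 5 December 2015.
  Product Clearance Extension: +2004 days → 31 May 2021.
Terminal disclaimer: VP-620489 expires on the earlier of 16 April 2021 and 31 May 2021.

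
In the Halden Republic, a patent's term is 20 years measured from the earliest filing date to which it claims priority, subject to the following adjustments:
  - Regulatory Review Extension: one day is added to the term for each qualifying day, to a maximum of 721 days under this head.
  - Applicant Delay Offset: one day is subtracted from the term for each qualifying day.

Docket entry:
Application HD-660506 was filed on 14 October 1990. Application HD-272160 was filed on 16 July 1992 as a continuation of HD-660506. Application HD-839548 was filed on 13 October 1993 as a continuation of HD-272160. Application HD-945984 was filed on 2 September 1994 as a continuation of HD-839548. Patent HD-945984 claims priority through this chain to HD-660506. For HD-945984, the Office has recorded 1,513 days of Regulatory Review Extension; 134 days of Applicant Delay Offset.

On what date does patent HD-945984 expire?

May 23, 2012

Earliest priority filing: 14 October 1990.
Base term: 14 October 1990 + 20 years → 14 October 2010.
Regulatory Review Extension: 1513 days claimed exceeds the 721-day cap, so +721 days → 4 October 2012.
Applicant Delay Offset: −134 days → 23 May 2012.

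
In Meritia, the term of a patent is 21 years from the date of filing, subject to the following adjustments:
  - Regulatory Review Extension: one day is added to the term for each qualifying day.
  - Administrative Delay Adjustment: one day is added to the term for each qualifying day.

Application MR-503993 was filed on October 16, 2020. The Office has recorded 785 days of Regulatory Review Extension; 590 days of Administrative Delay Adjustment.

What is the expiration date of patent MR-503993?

Base term: filing date + 21 years → 16 October 2041.
Regulatory Review Extension: +785 days → 10 December 2043.
Administrative Delay Adjustment: +590 days → 22 July 2045.

2045-07-22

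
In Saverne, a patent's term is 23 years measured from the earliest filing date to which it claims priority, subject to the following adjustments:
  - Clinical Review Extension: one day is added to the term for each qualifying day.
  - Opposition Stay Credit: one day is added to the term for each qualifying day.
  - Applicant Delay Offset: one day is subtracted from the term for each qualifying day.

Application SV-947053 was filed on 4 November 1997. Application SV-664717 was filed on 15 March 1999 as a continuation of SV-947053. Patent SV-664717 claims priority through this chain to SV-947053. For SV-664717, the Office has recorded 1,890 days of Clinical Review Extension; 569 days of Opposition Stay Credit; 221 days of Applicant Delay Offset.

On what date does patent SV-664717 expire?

December 21, 2026

Earliest priority filing: 4 November 1997.
Base term: 4 November 1997 + 23 years → 4 November 2020.
Clinical Review Extension: +1890 days → 7 January 2026.
Opposition Stay Credit: +569 days → 30 July 2027.
Applicant Delay Offset: −221 days → 21 December 2026.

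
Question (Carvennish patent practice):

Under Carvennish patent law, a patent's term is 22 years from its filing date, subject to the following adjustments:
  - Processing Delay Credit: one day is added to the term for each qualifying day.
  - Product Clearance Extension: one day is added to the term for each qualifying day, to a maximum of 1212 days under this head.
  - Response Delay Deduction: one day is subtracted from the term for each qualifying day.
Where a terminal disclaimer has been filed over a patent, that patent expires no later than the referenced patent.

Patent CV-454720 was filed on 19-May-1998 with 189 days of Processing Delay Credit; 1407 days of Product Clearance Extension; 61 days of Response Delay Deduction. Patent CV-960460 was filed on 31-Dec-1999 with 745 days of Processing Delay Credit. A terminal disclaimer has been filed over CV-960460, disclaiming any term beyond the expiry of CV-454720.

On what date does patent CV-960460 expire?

2024-01-15

Natural term of CV-960460:
  Base: filing + 22 years → 31 December 2021.
  Processing Delay Credit: +745 days → 15 January 2024.
Expiry of referenced patent CV-454720:
  Base: filing + 22 years → 19 May 2020.
  Processing Delay Credit: +189 days → 24 November 2020.
  Product Clearance Extension: 1407 days claimed exceeds the 1212-day cap, so +1212 days → 20 March 2024.
  Response Delay Deduction: −61 days → 19 January 2024.
Terminal disclaimer: CV-960460 expires on the earlier of 15 January 2024 and 19 January 2024.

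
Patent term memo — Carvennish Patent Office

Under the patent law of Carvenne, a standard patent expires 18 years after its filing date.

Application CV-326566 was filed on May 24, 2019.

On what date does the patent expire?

Filing date + 18 years → 24 May 2037.

May 24, 2037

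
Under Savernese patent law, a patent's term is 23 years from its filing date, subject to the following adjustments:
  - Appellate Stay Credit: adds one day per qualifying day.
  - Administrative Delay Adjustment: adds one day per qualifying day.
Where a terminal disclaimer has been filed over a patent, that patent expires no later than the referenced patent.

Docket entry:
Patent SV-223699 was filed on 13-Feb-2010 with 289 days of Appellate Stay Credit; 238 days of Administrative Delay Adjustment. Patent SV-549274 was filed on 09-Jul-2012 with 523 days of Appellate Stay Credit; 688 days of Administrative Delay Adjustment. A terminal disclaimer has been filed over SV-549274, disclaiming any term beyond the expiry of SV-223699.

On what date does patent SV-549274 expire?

Natural term of SV-549274:
  Base: filing + 23 years → 9 July 2035.
  Appellate Stay Credit: +523 days → 13 December 2036.
  Administrative Delay Adjustment: +688 days → 1 November 2038.
Expiry of referenced patent SV-223699:
  Base: filing + 23 years → 13 February 2033.
  Appellate Stay Credit: +289 days → 29 November 2033.
  Administrative Delay Adjustment: +238 days → 25 July 2034.
Terminal disclaimer: SV-549274 expires on the earlier of 1 November 2038 and 25 July 2034.

2034-07-25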